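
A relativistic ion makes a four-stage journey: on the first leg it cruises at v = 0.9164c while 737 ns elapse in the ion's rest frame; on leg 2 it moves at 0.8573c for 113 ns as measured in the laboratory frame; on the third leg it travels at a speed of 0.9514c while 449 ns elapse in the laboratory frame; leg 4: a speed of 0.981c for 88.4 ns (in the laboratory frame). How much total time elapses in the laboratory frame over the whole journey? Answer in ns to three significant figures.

Δt = 2490 ns

Leg 1: γ = 1/√(1 − 0.9164²) = 1/√0.1602 = 2.498; Δt_1 = 2.498 × 737 = 1841 ns.
Leg 2: 113 ns is already measured in the laboratory frame.
Leg 3: 449 ns is already measured in the laboratory frame.
Leg 4: 88.4 ns is already measured in the laboratory frame.
Total: 1841 + 113.0 + 449.0 + 88.40 ns.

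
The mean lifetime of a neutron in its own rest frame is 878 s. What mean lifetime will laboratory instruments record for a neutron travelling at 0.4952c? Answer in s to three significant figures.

γ = 1/√(1 − 0.4952²) = 1/√0.7548 = 1.151
The rest-frame lifetime is the proper time; the lab measures the dilated interval Δt = γτ₀ = 1.151 × 878 s.

Δt = 1010 s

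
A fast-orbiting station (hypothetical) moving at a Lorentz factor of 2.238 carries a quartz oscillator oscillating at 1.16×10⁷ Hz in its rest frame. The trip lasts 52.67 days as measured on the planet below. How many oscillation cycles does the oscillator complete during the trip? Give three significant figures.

γ = 2.238
The oscillator's own cycle count is N = f × τ where τ is the proper time aboard the station. τ = Δt/γ = 52.67/2.238 = 23.53 days = 2.033×10⁶ s.
N = 1.16×10⁷ × 2.033×10⁶ = 2.359×10¹³.

N = 2.36×10¹³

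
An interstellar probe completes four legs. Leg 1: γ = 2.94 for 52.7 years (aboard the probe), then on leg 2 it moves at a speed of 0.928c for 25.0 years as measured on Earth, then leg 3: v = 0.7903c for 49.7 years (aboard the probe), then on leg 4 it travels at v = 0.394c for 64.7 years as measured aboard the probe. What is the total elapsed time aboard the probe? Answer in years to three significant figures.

τ = 176 years

Leg 1: 52.7 years is already measured aboard the probe.
Leg 2: γ = 1/√(1 − 0.928²) = 1/√0.1388 = 2.684; τ_2 = 25.0/2.684 = 9.315 years.
Leg 3: 49.7 years is already measured aboard the probe.
Leg 4: 64.7 years is already measured aboard the probe.
Total: 52.70 + 9.315 + 49.70 + 64.70 years.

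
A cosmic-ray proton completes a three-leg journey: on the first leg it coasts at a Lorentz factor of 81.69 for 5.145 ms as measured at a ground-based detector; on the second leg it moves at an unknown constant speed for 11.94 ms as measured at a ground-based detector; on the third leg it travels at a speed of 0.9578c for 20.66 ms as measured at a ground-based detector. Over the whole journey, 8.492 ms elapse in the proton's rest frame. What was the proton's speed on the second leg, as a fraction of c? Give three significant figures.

Leg 1: γ = 81.69; τ_1 = 5.145/81.69 = 0.06298 ms.
Leg 2: speed unknown; τ_2 = 11.94/γ_2.
Leg 3: γ = 1/√(1 − 0.9578²) = 1/√0.08262 = 3.479; τ_3 = 20.66/3.479 = 5.938 ms.
Total proper time: 0.06298 + τ_2 + 5.938 = 8.492, so τ_2 = 8.492 − 6.001 = 2.491 ms.
γ_2 = 11.94/2.491 = 4.794; β = √(1 − 1/γ²) = √0.9565.

β = 0.978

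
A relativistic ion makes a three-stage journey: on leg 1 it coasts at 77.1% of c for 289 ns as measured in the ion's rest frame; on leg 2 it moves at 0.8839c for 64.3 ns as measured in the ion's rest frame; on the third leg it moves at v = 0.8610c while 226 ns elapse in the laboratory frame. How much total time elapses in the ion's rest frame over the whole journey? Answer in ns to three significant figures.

τ = 468 ns

Leg 1: 289 ns is already measured in the ion's rest frame.
Leg 2: 64.3 ns is already measured in the ion's rest frame.
Leg 3: γ = 1/√(1 − 0.8610²) = 1/√0.2587 = 1.966; τ_3 = 226/1.966 = 114.9 ns.
Total: 289.0 + 64.30 + 114.9 ns.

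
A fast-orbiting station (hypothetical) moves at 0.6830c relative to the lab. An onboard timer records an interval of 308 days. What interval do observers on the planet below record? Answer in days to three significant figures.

γ = 1/√(1 − 0.6830²) = 1/√0.5335 = 1.369
The interval measured aboard the station is the proper time (both events occur at the same place in that frame); the lab-frame interval is Δt = γτ = 1.369 × 308 days.

Δt = 422 days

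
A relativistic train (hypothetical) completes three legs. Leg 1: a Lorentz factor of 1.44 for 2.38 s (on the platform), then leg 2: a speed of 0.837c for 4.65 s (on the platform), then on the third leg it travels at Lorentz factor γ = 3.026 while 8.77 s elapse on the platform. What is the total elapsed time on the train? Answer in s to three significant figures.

Leg 1: γ = 1.44; τ_1 = 2.38/1.440 = 1.653 s.
Leg 2: γ = 1/√(1 − 0.837²) = 1/√0.2994 = 1.827; τ_2 = 4.65/1.827 = 2.544 s.
Leg 3: γ = 3.026; τ_3 = 8.77/3.026 = 2.898 s.
Total: 1.653 + 2.544 + 2.898 s.

τ = 7.10 s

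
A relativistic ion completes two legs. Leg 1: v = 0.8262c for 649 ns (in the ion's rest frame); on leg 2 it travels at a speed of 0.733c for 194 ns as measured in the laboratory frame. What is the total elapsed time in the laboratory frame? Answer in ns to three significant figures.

Leg 1: γ = 1/√(1 − 0.8262²) = 1/√0.3174 = 1.775; Δt_1 = 1.775 × 649 = 1152 ns.
Leg 2: 194 ns is already measured in the laboratory frame.
Total: 1152 + 194.0 ns.

Δt = 1350 ns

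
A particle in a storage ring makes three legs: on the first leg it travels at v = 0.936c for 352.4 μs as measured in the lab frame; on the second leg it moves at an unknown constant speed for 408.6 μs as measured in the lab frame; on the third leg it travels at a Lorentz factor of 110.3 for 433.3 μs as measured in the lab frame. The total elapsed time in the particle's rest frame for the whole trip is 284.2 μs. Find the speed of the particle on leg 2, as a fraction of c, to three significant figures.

β = 0.924

Leg 1: γ = 1/√(1 − 0.936²) = 1/√0.1239 = 2.841; τ_1 = 352.4/2.841 = 124.0 μs.
Leg 2: speed unknown; τ_2 = 408.6/γ_2.
Leg 3: γ = 110.3; τ_3 = 433.3/110.3 = 3.928 μs.
Total proper time: 124.0 + τ_2 + 3.928 = 284.2, so τ_2 = 284.2 − 128.0 = 156.2 μs.
γ_2 = 408.6/156.2 = 2.615; β = √(1 − 1/γ²) = √0.8538.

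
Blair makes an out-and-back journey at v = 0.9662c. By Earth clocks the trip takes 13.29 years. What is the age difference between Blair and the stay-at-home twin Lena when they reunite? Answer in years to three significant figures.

γ = 1/√(1 − 0.9662²) = 1/√0.06646 = 3.879
Blair's elapsed proper time: τ = 13.29/3.879 = 3.426 years.
Age gap = Δt − τ = 13.29 − 3.426 years.

Δt − τ = 9.86 years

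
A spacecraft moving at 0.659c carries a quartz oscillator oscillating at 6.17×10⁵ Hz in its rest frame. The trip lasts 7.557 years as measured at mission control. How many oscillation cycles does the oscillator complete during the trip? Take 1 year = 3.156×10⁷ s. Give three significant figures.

N = 1.11×10¹⁴

γ = 1/√(1 − 0.659²) = 1/√0.5657 = 1.330
The oscillator's own cycle count is N = f × τ where τ is the proper time aboard the spacecraft. τ = Δt/γ = 7.557/1.330 = 5.684 years = 1.794×10⁸ s.
N = 6.17×10⁵ × 1.794×10⁸ = 1.107×10¹⁴.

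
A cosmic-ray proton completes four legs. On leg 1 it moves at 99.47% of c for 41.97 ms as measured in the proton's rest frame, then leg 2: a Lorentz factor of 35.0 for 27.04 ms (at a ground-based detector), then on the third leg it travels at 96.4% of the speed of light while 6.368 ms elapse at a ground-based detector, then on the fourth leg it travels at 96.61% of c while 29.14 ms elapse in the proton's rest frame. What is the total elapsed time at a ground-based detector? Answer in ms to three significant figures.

Δt = 554 ms

Leg 1: β = 0.9947; γ = 1/√(1 − 0.9947²) = 1/√0.01057 = 9.726; Δt_1 = 9.726 × 41.97 = 408.2 ms.
Leg 2: 27.04 ms is already measured at a ground-based detector.
Leg 3: 6.368 ms is already measured at a ground-based detector.
Leg 4: β = 0.9661; γ = 1/√(1 − 0.9661²) = 1/√0.06665 = 3.873; Δt_4 = 3.873 × 29.14 = 112.9 ms.
Total: 408.2 + 27.04 + 6.368 + 112.9 ms.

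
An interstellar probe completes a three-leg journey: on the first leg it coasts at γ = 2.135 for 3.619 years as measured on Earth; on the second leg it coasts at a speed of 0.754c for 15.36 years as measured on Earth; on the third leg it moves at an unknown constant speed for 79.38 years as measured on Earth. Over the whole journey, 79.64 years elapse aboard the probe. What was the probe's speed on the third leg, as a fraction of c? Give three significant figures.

Leg 1: γ = 2.135; τ_1 = 3.619/2.135 = 1.695 years.
Leg 2: γ = 1/√(1 − 0.754²) = 1/√0.4315 = 1.522; τ_2 = 15.36/1.522 = 10.09 years.
Leg 3: speed unknown; τ_3 = 79.38/γ_3.
Total proper time: 1.695 + 10.09 + τ_3 = 79.64, so τ_3 = 79.64 − 11.78 = 67.86 years.
γ_3 = 79.38/67.86 = 1.170; β = √(1 − 1/γ²) = √0.2693.

β = 0.519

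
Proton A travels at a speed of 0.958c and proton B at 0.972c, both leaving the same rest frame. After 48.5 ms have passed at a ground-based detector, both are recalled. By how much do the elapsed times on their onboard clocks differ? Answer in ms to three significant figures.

|τ_A − τ_B| = 2.51 ms

A: γ = 1/√(1 − 0.958²) = 1/√0.08224 = 3.487; τ_A = 48.5/3.487 = 13.91 ms.
B: γ = 1/√(1 − 0.972²) = 1/√0.05522 = 4.256; τ_B = 48.5/4.256 = 11.40 ms.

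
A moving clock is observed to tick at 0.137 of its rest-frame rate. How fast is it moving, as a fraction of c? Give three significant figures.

Rate ratio = 1/γ, so γ = 1/0.137 = 7.299.
β = √(1 − 1/γ²) = √(1 − 0.137²) = √0.9812

β = 0.991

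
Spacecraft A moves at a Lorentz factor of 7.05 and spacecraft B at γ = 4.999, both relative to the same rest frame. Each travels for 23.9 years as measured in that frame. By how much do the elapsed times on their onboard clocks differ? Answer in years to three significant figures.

A: γ = 7.05; τ_A = 23.9/7.050 = 3.390 years.
B: γ = 4.999; τ_B = 23.9/4.999 = 4.781 years.

|τ_A − τ_B| = 1.39 years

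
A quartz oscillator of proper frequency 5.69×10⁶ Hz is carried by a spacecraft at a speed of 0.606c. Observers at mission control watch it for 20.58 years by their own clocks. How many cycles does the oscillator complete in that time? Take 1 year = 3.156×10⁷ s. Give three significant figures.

γ = 1/√(1 − 0.606²) = 1/√0.6328 = 1.257
During 20.58 years of lab time, the oscillator's proper time advances by τ = Δt/γ = 20.58/1.257 = 16.37 years = 5.167×10⁸ s.
N = f × τ = 5.69×10⁶ × 5.167×10⁸ = 2.940×10¹⁵.

N = 2.94×10¹⁵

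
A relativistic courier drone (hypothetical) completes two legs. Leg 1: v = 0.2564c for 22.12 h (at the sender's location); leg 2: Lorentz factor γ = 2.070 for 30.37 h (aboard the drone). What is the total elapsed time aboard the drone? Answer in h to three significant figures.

Leg 1: γ = 1/√(1 − 0.2564²) = 1/√0.9343 = 1.035; τ_1 = 22.12/1.035 = 21.38 h.
Leg 2: 30.37 h is already measured aboard the drone.
Total: 21.38 + 30.37 h.

τ = 51.8 h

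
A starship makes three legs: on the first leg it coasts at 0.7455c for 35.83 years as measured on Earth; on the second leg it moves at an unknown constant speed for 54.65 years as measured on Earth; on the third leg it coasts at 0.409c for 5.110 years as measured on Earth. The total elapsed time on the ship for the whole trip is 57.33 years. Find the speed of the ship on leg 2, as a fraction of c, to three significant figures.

β = 0.850

Leg 1: γ = 1/√(1 − 0.7455²) = 1/√0.4442 = 1.500; τ_1 = 35.83/1.500 = 23.88 years.
Leg 2: speed unknown; τ_2 = 54.65/γ_2.
Leg 3: γ = 1/√(1 − 0.409²) = 1/√0.8327 = 1.096; τ_3 = 5.110/1.096 = 4.663 years.
Total proper time: 23.88 + τ_2 + 4.663 = 57.33, so τ_2 = 57.33 − 28.54 = 28.79 years.
γ_2 = 54.65/28.79 = 1.898; β = √(1 − 1/γ²) = √0.7226.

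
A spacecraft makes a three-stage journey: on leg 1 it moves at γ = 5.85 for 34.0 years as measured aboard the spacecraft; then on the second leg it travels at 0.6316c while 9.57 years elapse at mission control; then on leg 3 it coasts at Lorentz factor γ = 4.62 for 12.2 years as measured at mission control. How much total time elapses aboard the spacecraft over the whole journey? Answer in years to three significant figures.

Leg 1: 34.0 years is already measured aboard the spacecraft.
Leg 2: γ = 1/√(1 − 0.6316²) = 1/√0.6011 = 1.290; τ_2 = 9.57/1.290 = 7.420 years.
Leg 3: γ = 4.62; τ_3 = 12.2/4.620 = 2.641 years.
Total: 34.00 + 7.420 + 2.641 years.

τ = 44.1 years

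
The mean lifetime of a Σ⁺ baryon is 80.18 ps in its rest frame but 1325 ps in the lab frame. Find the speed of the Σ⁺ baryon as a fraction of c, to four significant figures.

v = 0.9982c

γ = Δt/τ₀ = 1325/80.18 = 16.53
β = √(1 − 1/γ²) = √(1 − 0.003662) = √0.9963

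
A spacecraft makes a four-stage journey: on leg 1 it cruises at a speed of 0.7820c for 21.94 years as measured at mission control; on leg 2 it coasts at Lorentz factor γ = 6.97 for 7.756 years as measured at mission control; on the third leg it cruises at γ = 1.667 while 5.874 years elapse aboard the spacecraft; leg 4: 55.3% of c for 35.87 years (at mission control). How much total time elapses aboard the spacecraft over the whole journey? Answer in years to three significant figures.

τ = 50.5 years

Leg 1: γ = 1/√(1 − 0.7820²) = 1/√0.3885 = 1.604; τ_1 = 21.94/1.604 = 13.67 years.
Leg 2: γ = 6.97; τ_2 = 7.756/6.970 = 1.113 years.
Leg 3: 5.874 years is already measured aboard the spacecraft.
Leg 4: β = 0.553; γ = 1/√(1 − 0.553²) = 1/√0.6942 = 1.200; τ_4 = 35.87/1.200 = 29.89 years.
Total: 13.67 + 1.113 + 5.874 + 29.89 years.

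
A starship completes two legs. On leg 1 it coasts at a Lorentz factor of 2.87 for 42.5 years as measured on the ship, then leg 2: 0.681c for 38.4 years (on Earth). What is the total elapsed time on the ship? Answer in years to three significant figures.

Leg 1: 42.5 years is already measured on the ship.
Leg 2: γ = 1/√(1 − 0.681²) = 1/√0.5362 = 1.366; τ_2 = 38.4/1.366 = 28.12 years.
Total: 42.50 + 28.12 years.

τ = 70.6 years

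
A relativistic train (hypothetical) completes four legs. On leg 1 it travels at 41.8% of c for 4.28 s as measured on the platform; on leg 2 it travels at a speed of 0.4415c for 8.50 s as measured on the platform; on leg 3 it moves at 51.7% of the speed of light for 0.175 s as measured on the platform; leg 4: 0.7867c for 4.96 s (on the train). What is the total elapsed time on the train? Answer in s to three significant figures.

τ = 16.6 s

Leg 1: β = 0.418; γ = 1/√(1 − 0.418²) = 1/√0.8253 = 1.101; τ_1 = 4.28/1.101 = 3.888 s.
Leg 2: γ = 1/√(1 − 0.4415²) = 1/√0.8051 = 1.115; τ_2 = 8.50/1.115 = 7.627 s.
Leg 3: β = 0.517; γ = 1/√(1 − 0.517²) = 1/√0.7327 = 1.168; τ_3 = 0.175/1.168 = 0.1498 s.
Leg 4: 4.96 s is already measured on the train.
Total: 3.888 + 7.627 + 0.1498 + 4.960 s.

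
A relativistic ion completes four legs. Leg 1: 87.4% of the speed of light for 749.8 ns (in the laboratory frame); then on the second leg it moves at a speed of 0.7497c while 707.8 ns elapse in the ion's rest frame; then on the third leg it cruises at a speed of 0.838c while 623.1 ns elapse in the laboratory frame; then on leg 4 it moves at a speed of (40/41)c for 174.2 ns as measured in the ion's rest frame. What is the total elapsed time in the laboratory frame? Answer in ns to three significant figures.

Δt = 3240 ns

Leg 1: 749.8 ns is already measured in the laboratory frame.
Leg 2: γ = 1/√(1 − 0.7497²) = 1/√0.4379 = 1.511; Δt_2 = 1.511 × 707.8 = 1070 ns.
Leg 3: 623.1 ns is already measured in the laboratory frame.
Leg 4: γ = 1/√(1 − (40/41)²) = 41/9 ≈ 4.556; Δt_4 = 4.556 × 174.2 = 793.6 ns.
Total: 749.8 + 1070 + 623.1 + 793.6 ns.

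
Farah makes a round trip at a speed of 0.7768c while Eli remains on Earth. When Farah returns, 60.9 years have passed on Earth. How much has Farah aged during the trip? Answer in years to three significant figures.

γ = 1/√(1 − 0.7768²) = 1/√0.3966 = 1.588
Farah's clock measures proper time along the trip: τ = Δt/γ = 60.9/1.588 years.

τ = 38.4 years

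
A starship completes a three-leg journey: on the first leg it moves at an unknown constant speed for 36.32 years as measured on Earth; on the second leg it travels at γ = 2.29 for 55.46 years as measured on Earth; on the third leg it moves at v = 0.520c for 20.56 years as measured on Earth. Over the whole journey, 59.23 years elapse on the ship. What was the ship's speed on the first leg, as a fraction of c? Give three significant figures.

Leg 1: speed unknown; τ_1 = 36.32/γ_1.
Leg 2: γ = 2.29; τ_2 = 55.46/2.290 = 24.22 years.
Leg 3: γ = 1/√(1 − 0.520²) = 1/√0.7296 = 1.171; τ_3 = 20.56/1.171 = 17.56 years.
Total proper time: τ_1 + 24.22 + 17.56 = 59.23, so τ_1 = 59.23 − 41.78 = 17.45 years.
γ_1 = 36.32/17.45 = 2.081; β = √(1 − 1/γ²) = √0.7692.

β = 0.877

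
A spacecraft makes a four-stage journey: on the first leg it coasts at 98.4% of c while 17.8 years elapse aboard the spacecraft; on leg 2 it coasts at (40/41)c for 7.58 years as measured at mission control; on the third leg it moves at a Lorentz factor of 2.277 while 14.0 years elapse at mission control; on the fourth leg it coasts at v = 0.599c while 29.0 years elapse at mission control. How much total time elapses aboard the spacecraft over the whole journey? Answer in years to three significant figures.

τ = 48.8 years

Leg 1: 17.8 years is already measured aboard the spacecraft.
Leg 2: γ = 1/√(1 − (40/41)²) = 41/9 ≈ 4.556; τ_2 = 7.58/4.556 = 1.664 years.
Leg 3: γ = 2.277; τ_3 = 14.0/2.277 = 6.148 years.
Leg 4: γ = 1/√(1 − 0.599²) = 1/√0.6412 = 1.249; τ_4 = 29.0/1.249 = 23.22 years.
Total: 17.80 + 1.664 + 6.148 + 23.22 years.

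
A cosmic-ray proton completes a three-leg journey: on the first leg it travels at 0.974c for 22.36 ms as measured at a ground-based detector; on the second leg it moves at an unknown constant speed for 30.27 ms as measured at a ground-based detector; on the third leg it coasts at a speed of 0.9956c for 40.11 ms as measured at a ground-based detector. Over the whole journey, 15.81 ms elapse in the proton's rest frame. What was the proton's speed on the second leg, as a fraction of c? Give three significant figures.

Leg 1: γ = 1/√(1 − 0.974²) = 1/√0.05132 = 4.414; τ_1 = 22.36/4.414 = 5.066 ms.
Leg 2: speed unknown; τ_2 = 30.27/γ_2.
Leg 3: γ = 1/√(1 − 0.9956²) = 1/√0.008781 = 10.67; τ_3 = 40.11/10.67 = 3.759 ms.
Total proper time: 5.066 + τ_2 + 3.759 = 15.81, so τ_2 = 15.81 − 8.824 = 6.986 ms.
γ_2 = 30.27/6.986 = 4.333; β = √(1 − 1/γ²) = √0.9467.

β = 0.973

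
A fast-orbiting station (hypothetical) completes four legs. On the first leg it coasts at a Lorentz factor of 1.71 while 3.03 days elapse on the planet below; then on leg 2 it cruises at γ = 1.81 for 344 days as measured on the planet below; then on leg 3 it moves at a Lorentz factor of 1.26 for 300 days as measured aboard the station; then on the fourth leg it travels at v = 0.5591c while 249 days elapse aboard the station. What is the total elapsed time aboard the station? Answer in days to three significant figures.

τ = 741 days

Leg 1: γ = 1.71; τ_1 = 3.03/1.710 = 1.772 days.
Leg 2: γ = 1.81; τ_2 = 344/1.810 = 190.1 days.
Leg 3: 300 days is already measured aboard the station.
Leg 4: 249 days is already measured aboard the station.
Total: 1.772 + 190.1 + 300.0 + 249.0 days.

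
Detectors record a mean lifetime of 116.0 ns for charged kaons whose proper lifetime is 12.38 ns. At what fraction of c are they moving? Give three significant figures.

γ = Δt/τ₀ = 116.0/12.38 = 9.370
β = √(1 − 1/γ²) = √(1 − 0.01139) = √0.9886

v = 0.994c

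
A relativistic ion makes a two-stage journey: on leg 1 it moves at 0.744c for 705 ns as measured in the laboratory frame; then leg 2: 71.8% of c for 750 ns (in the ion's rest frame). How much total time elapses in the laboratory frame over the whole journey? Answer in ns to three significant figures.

Leg 1: 705 ns is already measured in the laboratory frame.
Leg 2: β = 0.718; γ = 1/√(1 − 0.718²) = 1/√0.4845 = 1.437; Δt_2 = 1.437 × 750 = 1078 ns.
Total: 705.0 + 1078 ns.

Δt = 1780 ns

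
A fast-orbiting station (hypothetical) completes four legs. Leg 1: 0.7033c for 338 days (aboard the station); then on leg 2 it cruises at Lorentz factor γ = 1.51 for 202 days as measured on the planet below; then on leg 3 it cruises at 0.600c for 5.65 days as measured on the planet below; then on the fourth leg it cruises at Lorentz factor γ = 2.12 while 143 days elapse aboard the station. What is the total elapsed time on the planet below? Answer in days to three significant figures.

Δt = 986 days

Leg 1: γ = 1/√(1 − 0.7033²) = 1/√0.5054 = 1.407; Δt_1 = 1.407 × 338 = 475.5 days.
Leg 2: 202 days is already measured on the planet below.
Leg 3: 5.65 days is already measured on the planet below.
Leg 4: γ = 2.12; Δt_4 = 2.120 × 143 = 303.2 days.
Total: 475.5 + 202.0 + 5.650 + 303.2 days.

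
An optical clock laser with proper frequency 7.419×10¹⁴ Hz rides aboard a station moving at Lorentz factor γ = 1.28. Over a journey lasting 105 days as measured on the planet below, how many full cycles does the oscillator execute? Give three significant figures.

γ = 1.28
The oscillator's own cycle count is N = f × τ where τ is the proper time aboard the station. τ = Δt/γ = 105/1.280 = 82.03 days = 7.088×10⁶ s.
N = 7.419×10¹⁴ × 7.088×10⁶ = 5.258×10²¹.

N = 5.26×10²¹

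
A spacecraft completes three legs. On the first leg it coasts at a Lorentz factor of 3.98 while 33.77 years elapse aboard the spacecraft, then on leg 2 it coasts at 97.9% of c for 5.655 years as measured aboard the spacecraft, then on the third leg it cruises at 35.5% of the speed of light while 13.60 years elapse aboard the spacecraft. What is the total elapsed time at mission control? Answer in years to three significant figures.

Leg 1: γ = 3.98; Δt_1 = 3.980 × 33.77 = 134.4 years.
Leg 2: β = 0.979; γ = 1/√(1 − 0.979²) = 1/√0.04156 = 4.905; Δt_2 = 4.905 × 5.655 = 27.74 years.
Leg 3: β = 0.355; γ = 1/√(1 − 0.355²) = 1/√0.8740 = 1.070; Δt_3 = 1.070 × 13.60 = 14.55 years.
Total: 134.4 + 27.74 + 14.55 years.

Δt = 177 years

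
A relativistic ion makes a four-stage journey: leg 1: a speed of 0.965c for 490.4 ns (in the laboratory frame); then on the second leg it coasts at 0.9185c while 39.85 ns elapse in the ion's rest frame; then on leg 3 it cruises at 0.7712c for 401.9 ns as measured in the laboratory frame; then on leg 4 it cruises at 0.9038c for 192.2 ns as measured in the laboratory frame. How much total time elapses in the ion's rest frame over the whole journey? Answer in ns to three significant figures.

τ = 507 ns

Leg 1: γ = 1/√(1 − 0.965²) = 1/√0.06878 = 3.813; τ_1 = 490.4/3.813 = 128.6 ns.
Leg 2: 39.85 ns is already measured in the ion's rest frame.
Leg 3: γ = 1/√(1 − 0.7712²) = 1/√0.4053 = 1.571; τ_3 = 401.9/1.571 = 255.8 ns.
Leg 4: γ = 1/√(1 − 0.9038²) = 1/√0.1831 = 2.337; τ_4 = 192.2/2.337 = 82.25 ns.
Total: 128.6 + 39.85 + 255.8 + 82.25 ns.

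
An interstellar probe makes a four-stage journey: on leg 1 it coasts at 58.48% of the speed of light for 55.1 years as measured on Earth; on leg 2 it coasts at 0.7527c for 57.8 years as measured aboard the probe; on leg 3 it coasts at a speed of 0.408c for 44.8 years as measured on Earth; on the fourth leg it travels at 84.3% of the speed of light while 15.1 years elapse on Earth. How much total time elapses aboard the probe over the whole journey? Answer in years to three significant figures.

τ = 152 years

Leg 1: β = 0.5848; γ = 1/√(1 − 0.5848²) = 1/√0.6580 = 1.233; τ_1 = 55.1/1.233 = 44.70 years.
Leg 2: 57.8 years is already measured aboard the probe.
Leg 3: γ = 1/√(1 − 0.408²) = 1/√0.8335 = 1.095; τ_3 = 44.8/1.095 = 40.90 years.
Leg 4: β = 0.843; γ = 1/√(1 − 0.843²) = 1/√0.2894 = 1.859; τ_4 = 15.1/1.859 = 8.122 years.
Total: 44.70 + 57.80 + 40.90 + 8.122 years.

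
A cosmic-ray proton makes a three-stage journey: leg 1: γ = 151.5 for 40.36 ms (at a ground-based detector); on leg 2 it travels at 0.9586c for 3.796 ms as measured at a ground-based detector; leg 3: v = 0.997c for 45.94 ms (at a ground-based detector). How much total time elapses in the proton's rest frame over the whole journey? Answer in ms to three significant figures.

τ = 4.90 ms

Leg 1: γ = 151.5; τ_1 = 40.36/151.5 = 0.2664 ms.
Leg 2: γ = 1/√(1 − 0.9586²) = 1/√0.08109 = 3.512; τ_2 = 3.796/3.512 = 1.081 ms.
Leg 3: γ = 1/√(1 − 0.997²) = 1/√0.005991 = 12.92; τ_3 = 45.94/12.92 = 3.556 ms.
Total: 0.2664 + 1.081 + 3.556 ms.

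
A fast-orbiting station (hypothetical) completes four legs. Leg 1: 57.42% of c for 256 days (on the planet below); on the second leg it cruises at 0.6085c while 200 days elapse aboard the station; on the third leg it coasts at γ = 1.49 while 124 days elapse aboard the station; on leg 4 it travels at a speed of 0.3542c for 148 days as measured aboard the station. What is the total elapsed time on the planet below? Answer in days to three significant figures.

Δt = 851 days

Leg 1: 256 days is already measured on the planet below.
Leg 2: γ = 1/√(1 − 0.6085²) = 1/√0.6297 = 1.260; Δt_2 = 1.260 × 200 = 252.0 days.
Leg 3: γ = 1.49; Δt_3 = 1.490 × 124 = 184.8 days.
Leg 4: γ = 1/√(1 − 0.3542²) = 1/√0.8745 = 1.069; Δt_4 = 1.069 × 148 = 158.3 days.
Total: 256.0 + 252.0 + 184.8 + 158.3 days.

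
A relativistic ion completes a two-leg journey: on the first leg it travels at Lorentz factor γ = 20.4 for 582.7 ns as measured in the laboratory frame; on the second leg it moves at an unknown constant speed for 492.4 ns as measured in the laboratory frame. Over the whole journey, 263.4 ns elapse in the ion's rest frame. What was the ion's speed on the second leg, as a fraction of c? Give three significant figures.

β = 0.879

Leg 1: γ = 20.4; τ_1 = 582.7/20.40 = 28.56 ns.
Leg 2: speed unknown; τ_2 = 492.4/γ_2.
Total proper time: 28.56 + τ_2 = 263.4, so τ_2 = 263.4 − 28.56 = 234.8 ns.
γ_2 = 492.4/234.8 = 2.097; β = √(1 − 1/γ²) = √0.7725.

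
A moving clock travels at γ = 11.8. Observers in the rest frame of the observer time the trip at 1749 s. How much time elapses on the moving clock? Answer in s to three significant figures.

τ = 148 s

γ = 11.8
The interval measured in the rest frame of the observer is the dilated one; the clock on the moving clock measures the proper time τ = Δt/γ = 1749/11.80 s.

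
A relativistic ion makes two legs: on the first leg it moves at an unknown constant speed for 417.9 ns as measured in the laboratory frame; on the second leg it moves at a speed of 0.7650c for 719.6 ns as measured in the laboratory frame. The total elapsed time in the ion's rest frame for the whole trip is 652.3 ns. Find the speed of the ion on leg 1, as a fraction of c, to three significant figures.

Leg 1: speed unknown; τ_1 = 417.9/γ_1.
Leg 2: γ = 1/√(1 − 0.7650²) = 1/√0.4148 = 1.553; τ_2 = 719.6/1.553 = 463.4 ns.
Total proper time: τ_1 + 463.4 = 652.3, so τ_1 = 652.3 − 463.4 = 188.9 ns.
γ_1 = 417.9/188.9 = 2.213; β = √(1 − 1/γ²) = √0.7958.

β = 0.892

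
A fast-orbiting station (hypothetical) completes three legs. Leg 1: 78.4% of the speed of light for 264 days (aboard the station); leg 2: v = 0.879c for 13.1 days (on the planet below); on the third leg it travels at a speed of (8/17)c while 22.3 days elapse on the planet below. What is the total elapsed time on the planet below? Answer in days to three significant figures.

Leg 1: β = 0.784; γ = 1/√(1 − 0.784²) = 1/√0.3853 = 1.611; Δt_1 = 1.611 × 264 = 425.3 days.
Leg 2: 13.1 days is already measured on the planet below.
Leg 3: 22.3 days is already measured on the planet below.
Total: 425.3 + 13.10 + 22.30 days.

Δt = 461 days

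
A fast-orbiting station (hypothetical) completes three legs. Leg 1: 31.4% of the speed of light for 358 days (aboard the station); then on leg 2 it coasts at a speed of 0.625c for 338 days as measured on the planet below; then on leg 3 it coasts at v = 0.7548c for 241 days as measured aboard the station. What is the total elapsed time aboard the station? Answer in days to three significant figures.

τ = 863 days

Leg 1: 358 days is already measured aboard the station.
Leg 2: γ = 1/√(1 − 0.625²) = 1/√0.6094 = 1.281; τ_2 = 338/1.281 = 263.9 days.
Leg 3: 241 days is already measured aboard the station.
Total: 358.0 + 263.9 + 241.0 days.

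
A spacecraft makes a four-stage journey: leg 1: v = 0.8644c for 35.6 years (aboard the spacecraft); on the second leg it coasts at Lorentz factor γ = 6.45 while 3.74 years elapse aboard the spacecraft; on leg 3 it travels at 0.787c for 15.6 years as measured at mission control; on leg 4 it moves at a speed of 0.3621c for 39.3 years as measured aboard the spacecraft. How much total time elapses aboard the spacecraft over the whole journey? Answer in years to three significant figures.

τ = 88.3 years

Leg 1: 35.6 years is already measured aboard the spacecraft.
Leg 2: 3.74 years is already measured aboard the spacecraft.
Leg 3: γ = 1/√(1 − 0.787²) = 1/√0.3806 = 1.621; τ_3 = 15.6/1.621 = 9.624 years.
Leg 4: 39.3 years is already measured aboard the spacecraft.
Total: 35.60 + 3.740 + 9.624 + 39.30 years.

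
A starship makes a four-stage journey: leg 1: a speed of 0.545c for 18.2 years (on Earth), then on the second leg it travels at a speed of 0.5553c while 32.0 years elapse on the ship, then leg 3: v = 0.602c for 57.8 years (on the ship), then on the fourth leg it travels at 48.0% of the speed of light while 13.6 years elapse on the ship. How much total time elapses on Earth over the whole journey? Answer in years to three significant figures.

Δt = 145 years

Leg 1: 18.2 years is already measured on Earth.
Leg 2: γ = 1/√(1 − 0.5553²) = 1/√0.6916 = 1.202; Δt_2 = 1.202 × 32.0 = 38.48 years.
Leg 3: γ = 1/√(1 − 0.602²) = 1/√0.6376 = 1.252; Δt_3 = 1.252 × 57.8 = 72.39 years.
Leg 4: β = 0.480; γ = 1/√(1 − 0.480²) = 1/√0.7696 = 1.140; Δt_4 = 1.140 × 13.6 = 15.50 years.
Total: 18.20 + 38.48 + 72.39 + 15.50 years.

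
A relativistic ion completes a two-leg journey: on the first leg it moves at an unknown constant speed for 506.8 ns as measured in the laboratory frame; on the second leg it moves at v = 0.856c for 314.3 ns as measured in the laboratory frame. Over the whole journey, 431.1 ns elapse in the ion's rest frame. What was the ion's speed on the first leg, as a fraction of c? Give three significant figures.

Leg 1: speed unknown; τ_1 = 506.8/γ_1.
Leg 2: γ = 1/√(1 − 0.856²) = 1/√0.2673 = 1.934; τ_2 = 314.3/1.934 = 162.5 ns.
Total proper time: τ_1 + 162.5 = 431.1, so τ_1 = 431.1 − 162.5 = 268.6 ns.
γ_1 = 506.8/268.6 = 1.887; β = √(1 − 1/γ²) = √0.7191.

β = 0.848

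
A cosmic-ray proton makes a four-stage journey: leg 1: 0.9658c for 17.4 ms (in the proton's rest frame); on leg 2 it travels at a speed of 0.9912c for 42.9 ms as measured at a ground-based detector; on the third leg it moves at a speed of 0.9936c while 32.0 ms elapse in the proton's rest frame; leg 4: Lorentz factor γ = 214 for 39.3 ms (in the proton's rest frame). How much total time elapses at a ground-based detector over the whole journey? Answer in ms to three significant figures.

Δt = 8800 ms

Leg 1: γ = 1/√(1 − 0.9658²) = 1/√0.06723 = 3.857; Δt_1 = 3.857 × 17.4 = 67.11 ms.
Leg 2: 42.9 ms is already measured at a ground-based detector.
Leg 3: γ = 1/√(1 − 0.9936²) = 1/√0.01276 = 8.853; Δt_3 = 8.853 × 32.0 = 283.3 ms.
Leg 4: γ = 214; Δt_4 = 214.0 × 39.3 = 8410 ms.
Total: 67.11 + 42.90 + 283.3 + 8410 ms.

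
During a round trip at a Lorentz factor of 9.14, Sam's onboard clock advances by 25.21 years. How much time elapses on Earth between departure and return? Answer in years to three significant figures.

Δt = 230 years

γ = 9.14
Earth-frame duration is the dilated interval: Δt = γτ = 9.140 × 25.21 years.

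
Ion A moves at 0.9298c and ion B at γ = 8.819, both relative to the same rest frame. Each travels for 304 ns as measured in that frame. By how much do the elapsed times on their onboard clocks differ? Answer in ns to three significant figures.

|τ_A − τ_B| = 77.4 ns

A: γ = 1/√(1 − 0.9298²) = 1/√0.1355 = 2.717; τ_A = 304/2.717 = 111.9 ns.
B: γ = 8.819; τ_B = 304/8.819 = 34.47 ns.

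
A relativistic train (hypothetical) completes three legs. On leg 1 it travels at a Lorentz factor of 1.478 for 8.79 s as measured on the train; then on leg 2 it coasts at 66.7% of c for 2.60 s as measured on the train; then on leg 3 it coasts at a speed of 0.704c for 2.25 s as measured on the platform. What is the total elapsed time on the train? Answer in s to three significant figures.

Leg 1: 8.79 s is already measured on the train.
Leg 2: 2.60 s is already measured on the train.
Leg 3: γ = 1/√(1 − 0.704²) = 1/√0.5044 = 1.408; τ_3 = 2.25/1.408 = 1.598 s.
Total: 8.790 + 2.600 + 1.598 s.

τ = 13.0 s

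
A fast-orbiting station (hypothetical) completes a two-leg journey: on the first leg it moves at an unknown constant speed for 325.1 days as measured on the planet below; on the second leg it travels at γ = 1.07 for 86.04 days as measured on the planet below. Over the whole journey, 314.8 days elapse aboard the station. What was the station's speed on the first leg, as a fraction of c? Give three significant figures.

β = 0.693

Leg 1: speed unknown; τ_1 = 325.1/γ_1.
Leg 2: γ = 1.07; τ_2 = 86.04/1.070 = 80.41 days.
Total proper time: τ_1 + 80.41 = 314.8, so τ_1 = 314.8 − 80.41 = 234.4 days.
γ_1 = 325.1/234.4 = 1.387; β = √(1 − 1/γ²) = √0.4802.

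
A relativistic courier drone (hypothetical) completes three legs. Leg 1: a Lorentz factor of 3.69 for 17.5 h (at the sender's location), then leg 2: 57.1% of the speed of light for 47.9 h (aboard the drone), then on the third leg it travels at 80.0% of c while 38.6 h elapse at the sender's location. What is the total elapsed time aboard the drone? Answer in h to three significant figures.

Leg 1: γ = 3.69; τ_1 = 17.5/3.690 = 4.743 h.
Leg 2: 47.9 h is already measured aboard the drone.
Leg 3: β = 0.800; γ = 1/√(1 − 0.800²) = 1/√0.3600 = 1.667; τ_3 = 38.6/1.667 = 23.16 h.
Total: 4.743 + 47.90 + 23.16 h.

τ = 75.8 h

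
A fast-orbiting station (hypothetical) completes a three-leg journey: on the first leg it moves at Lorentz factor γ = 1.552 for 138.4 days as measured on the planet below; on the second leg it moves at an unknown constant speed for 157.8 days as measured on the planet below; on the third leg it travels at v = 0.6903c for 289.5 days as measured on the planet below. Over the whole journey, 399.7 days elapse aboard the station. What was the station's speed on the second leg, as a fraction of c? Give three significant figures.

Leg 1: γ = 1.552; τ_1 = 138.4/1.552 = 89.18 days.
Leg 2: speed unknown; τ_2 = 157.8/γ_2.
Leg 3: γ = 1/√(1 − 0.6903²) = 1/√0.5235 = 1.382; τ_3 = 289.5/1.382 = 209.5 days.
Total proper time: 89.18 + τ_2 + 209.5 = 399.7, so τ_2 = 399.7 − 298.6 = 101.1 days.
γ_2 = 157.8/101.1 = 1.561; β = √(1 − 1/γ²) = √0.5898.

β = 0.768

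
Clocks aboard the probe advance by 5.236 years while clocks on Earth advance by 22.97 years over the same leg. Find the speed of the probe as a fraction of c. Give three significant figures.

The proper time is measured aboard the probe (both events occur at the probe's location); Δt is measured on Earth. γ = Δt/τ = 22.97/5.236 = 4.387.
β = √(1 − 1/γ²) = √(1 − 0.05196) = √0.9480

β = 0.974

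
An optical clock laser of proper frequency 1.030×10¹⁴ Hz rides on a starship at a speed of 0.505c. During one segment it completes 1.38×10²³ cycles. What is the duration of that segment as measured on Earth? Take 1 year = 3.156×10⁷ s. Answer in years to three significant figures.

Δt = 49.2 years

γ = 1/√(1 − 0.505²) = 1/√0.7450 = 1.159
Proper time for N cycles: τ = N/f = 1.38×10²³/(1.030×10¹⁴) = 1.340×10⁹ s = 42.45 years.
Lab-frame duration Δt = γτ = 1.159 × 42.45 = 49.19 years.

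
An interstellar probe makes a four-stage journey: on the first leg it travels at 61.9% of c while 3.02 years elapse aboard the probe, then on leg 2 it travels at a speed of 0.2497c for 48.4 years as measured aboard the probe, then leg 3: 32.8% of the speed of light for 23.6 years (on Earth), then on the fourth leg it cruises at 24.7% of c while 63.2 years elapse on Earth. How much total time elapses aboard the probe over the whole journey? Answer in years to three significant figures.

τ = 135 years

Leg 1: 3.02 years is already measured aboard the probe.
Leg 2: 48.4 years is already measured aboard the probe.
Leg 3: β = 0.328; γ = 1/√(1 − 0.328²) = 1/√0.8924 = 1.059; τ_3 = 23.6/1.059 = 22.29 years.
Leg 4: β = 0.247; γ = 1/√(1 − 0.247²) = 1/√0.9390 = 1.032; τ_4 = 63.2/1.032 = 61.24 years.
Total: 3.020 + 48.40 + 22.29 + 61.24 years.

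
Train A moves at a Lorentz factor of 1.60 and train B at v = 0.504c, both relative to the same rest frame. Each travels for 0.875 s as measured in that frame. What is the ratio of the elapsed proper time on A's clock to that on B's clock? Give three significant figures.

τ_A/τ_B = 0.724

A: γ = 1.60. B: γ = 1/√(1 − 0.504²) = 1/√0.7460 = 1.158.
τ_A/τ_B = γ_B/γ_A = 1.158/1.600 = 0.7236, so τ_A/τ_B = 0.7236.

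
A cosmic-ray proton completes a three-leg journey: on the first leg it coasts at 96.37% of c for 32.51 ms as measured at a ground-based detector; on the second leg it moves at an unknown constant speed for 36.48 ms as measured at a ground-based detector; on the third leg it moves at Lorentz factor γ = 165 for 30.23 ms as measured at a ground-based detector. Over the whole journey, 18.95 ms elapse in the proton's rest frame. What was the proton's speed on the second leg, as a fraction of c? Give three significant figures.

β = 0.961

Leg 1: β = 0.9637; γ = 1/√(1 − 0.9637²) = 1/√0.07128 = 3.745; τ_1 = 32.51/3.745 = 8.680 ms.
Leg 2: speed unknown; τ_2 = 36.48/γ_2.
Leg 3: γ = 165; τ_3 = 30.23/165.0 = 0.1832 ms.
Total proper time: 8.680 + τ_2 + 0.1832 = 18.95, so τ_2 = 18.95 − 8.863 = 10.09 ms.
γ_2 = 36.48/10.09 = 3.617; β = √(1 − 1/γ²) = √0.9235.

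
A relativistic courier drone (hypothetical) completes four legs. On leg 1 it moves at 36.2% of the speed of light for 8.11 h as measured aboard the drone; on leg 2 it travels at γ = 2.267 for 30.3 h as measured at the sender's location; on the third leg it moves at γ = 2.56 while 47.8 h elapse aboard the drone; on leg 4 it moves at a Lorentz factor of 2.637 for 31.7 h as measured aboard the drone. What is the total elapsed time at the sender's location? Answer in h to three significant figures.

Leg 1: β = 0.362; γ = 1/√(1 − 0.362²) = 1/√0.8690 = 1.073; Δt_1 = 1.073 × 8.11 = 8.700 h.
Leg 2: 30.3 h is already measured at the sender's location.
Leg 3: γ = 2.56; Δt_3 = 2.560 × 47.8 = 122.4 h.
Leg 4: γ = 2.637; Δt_4 = 2.637 × 31.7 = 83.59 h.
Total: 8.700 + 30.30 + 122.4 + 83.59 h.

Δt = 245 h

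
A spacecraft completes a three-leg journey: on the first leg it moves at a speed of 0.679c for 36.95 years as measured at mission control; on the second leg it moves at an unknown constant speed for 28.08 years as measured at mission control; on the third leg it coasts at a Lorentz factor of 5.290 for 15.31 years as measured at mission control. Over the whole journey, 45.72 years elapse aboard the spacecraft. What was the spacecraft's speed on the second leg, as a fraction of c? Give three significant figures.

Leg 1: γ = 1/√(1 − 0.679²) = 1/√0.5390 = 1.362; τ_1 = 36.95/1.362 = 27.13 years.
Leg 2: speed unknown; τ_2 = 28.08/γ_2.
Leg 3: γ = 5.290; τ_3 = 15.31/5.290 = 2.894 years.
Total proper time: 27.13 + τ_2 + 2.894 = 45.72, so τ_2 = 45.72 − 30.02 = 15.70 years.
γ_2 = 28.08/15.70 = 1.789; β = √(1 − 1/γ²) = √0.6874.

β = 0.829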